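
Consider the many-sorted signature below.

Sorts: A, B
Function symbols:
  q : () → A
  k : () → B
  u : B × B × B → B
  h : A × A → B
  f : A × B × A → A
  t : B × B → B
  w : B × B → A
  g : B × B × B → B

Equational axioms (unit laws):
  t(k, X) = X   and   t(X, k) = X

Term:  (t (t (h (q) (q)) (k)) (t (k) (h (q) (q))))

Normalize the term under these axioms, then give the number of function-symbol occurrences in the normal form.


size = 7

1. (t (t (h (q) (q)) (k)) (t (k) (h (q) (q))))  →  (t (h (q) (q)) (t (k) (h (q) (q))))
2. (t (h (q) (q)) (t (k) (h (q) (q))))  →  (t (h (q) (q)) (h (q) (q)))
normal form: (t (h (q) (q)) (h (q) (q)))


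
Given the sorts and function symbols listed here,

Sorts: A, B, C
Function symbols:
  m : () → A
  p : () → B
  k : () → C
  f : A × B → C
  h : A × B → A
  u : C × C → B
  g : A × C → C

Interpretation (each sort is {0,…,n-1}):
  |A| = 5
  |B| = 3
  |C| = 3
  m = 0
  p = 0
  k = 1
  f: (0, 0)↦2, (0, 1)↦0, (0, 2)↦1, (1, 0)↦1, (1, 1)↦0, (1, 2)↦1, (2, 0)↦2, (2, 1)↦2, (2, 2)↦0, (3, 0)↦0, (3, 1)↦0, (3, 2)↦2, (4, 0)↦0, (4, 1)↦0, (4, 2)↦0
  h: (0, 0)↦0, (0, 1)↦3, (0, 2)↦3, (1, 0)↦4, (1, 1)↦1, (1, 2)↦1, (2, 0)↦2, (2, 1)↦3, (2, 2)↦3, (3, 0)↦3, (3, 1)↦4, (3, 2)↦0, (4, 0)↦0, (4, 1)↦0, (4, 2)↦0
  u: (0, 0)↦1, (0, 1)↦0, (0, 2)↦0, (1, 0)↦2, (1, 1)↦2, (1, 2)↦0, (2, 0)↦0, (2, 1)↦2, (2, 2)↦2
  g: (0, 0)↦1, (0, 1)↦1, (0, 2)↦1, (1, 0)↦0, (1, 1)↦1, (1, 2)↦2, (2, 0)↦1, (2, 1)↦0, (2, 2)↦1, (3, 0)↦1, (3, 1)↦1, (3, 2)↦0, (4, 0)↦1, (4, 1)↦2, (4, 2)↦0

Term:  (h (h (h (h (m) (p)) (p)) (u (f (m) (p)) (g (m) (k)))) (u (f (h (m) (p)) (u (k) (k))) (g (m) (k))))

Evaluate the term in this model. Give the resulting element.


  m = 0
  p = 0
  (h (m) (p)) = h(0, 0) = 0
  p = 0
  (h (h (m) (p)) (p)) = h(0, 0) = 0
  m = 0
  p = 0
  (f (m) (p)) = f(0, 0) = 2
  m = 0
  k = 1
  (g (m) (k)) = g(0, 1) = 1
  (u (f (m) (p)) (g (m) (k))) = u(2, 1) = 2
  (h (h (h (m) (p)) (p)) (u (f (m) (p)) (g (m) (k)))) = h(0, 2) = 3
  m = 0
  p = 0
  (h (m) (p)) = h(0, 0) = 0
  k = 1
  k = 1
  (u (k) (k)) = u(1, 1) = 2
  (f (h (m) (p)) (u (k) (k))) = f(0, 2) = 1
  m = 0
  k = 1
  (g (m) (k)) = g(0, 1) = 1
  (u (f (h (m) (p)) (u (k) (k))) (g (m) (k))) = u(1, 1) = 2
  (h (h (h (h (m) (p)) (p)) (u (f (m) (p)) (g (m) (k)))) (u (f (h (m) (p)) (u (k) (k))) (g (m) (k)))) = h(3, 2) = 0

value = 0


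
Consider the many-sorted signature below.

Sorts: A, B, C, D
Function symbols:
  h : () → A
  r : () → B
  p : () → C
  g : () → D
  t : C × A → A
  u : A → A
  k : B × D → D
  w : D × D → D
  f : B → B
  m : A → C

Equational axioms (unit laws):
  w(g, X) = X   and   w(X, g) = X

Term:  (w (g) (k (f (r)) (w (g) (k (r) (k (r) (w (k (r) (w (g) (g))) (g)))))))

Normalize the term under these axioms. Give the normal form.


1. (w (g) (k (f (r)) (w (g) (k (r) (k (r) (w (k (r) (w (g) (g))) (g)))))))  →  (k (f (r)) (w (g) (k (r) (k (r) (w (k (r) (w (g) (g))) (g))))))
2. (k (f (r)) (w (g) (k (r) (k (r) (w (k (r) (w (g) (g))) (g))))))  →  (k (f (r)) (k (r) (k (r) (w (k (r) (w (g) (g))) (g)))))
3. (k (f (r)) (k (r) (k (r) (w (k (r) (w (g) (g))) (g)))))  →  (k (f (r)) (k (r) (k (r) (k (r) (w (g) (g))))))
4. (k (f (r)) (k (r) (k (r) (k (r) (w (g) (g))))))  →  (k (f (r)) (k (r) (k (r) (k (r) (g)))))

normal form = (k (f (r)) (k (r) (k (r) (k (r) (g)))))


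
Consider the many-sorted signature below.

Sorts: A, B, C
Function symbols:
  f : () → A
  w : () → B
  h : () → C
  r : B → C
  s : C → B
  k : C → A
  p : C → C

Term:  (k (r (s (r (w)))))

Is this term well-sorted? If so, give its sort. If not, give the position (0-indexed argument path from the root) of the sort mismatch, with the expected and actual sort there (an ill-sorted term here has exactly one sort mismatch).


well-sorted; sort = A

        (w) : B
      (r (w)) : C
    (s (r (w))) : B
  (r (s (r (w)))) : C
(k (r (s (r (w))))) : A


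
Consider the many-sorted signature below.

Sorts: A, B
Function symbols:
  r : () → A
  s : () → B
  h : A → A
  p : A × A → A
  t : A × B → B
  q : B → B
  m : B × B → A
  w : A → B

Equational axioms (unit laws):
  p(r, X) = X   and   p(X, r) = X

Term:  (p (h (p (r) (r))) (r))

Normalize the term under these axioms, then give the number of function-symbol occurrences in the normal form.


1. (p (h (p (r) (r))) (r))  →  (h (p (r) (r)))
2. (h (p (r) (r)))  →  (h (r))
normal form: (h (r))

size = 2


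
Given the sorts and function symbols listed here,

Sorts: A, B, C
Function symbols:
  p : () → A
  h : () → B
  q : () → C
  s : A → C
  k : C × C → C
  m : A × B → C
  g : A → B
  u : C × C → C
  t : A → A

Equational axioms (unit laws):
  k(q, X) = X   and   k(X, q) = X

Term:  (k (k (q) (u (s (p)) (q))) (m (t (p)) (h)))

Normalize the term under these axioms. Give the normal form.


normal form = (k (u (s (p)) (q)) (m (t (p)) (h)))

1. (k (k (q) (u (s (p)) (q))) (m (t (p)) (h)))  →  (k (u (s (p)) (q)) (m (t (p)) (h)))


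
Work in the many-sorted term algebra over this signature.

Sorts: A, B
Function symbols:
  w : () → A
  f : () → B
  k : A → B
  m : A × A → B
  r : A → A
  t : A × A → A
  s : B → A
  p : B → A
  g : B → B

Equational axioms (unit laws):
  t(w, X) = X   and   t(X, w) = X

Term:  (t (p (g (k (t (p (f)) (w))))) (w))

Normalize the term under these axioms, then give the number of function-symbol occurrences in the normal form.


1. (t (p (g (k (t (p (f)) (w))))) (w))  →  (p (g (k (t (p (f)) (w)))))
2. (p (g (k (t (p (f)) (w)))))  →  (p (g (k (p (f)))))
normal form: (p (g (k (p (f)))))

size = 5


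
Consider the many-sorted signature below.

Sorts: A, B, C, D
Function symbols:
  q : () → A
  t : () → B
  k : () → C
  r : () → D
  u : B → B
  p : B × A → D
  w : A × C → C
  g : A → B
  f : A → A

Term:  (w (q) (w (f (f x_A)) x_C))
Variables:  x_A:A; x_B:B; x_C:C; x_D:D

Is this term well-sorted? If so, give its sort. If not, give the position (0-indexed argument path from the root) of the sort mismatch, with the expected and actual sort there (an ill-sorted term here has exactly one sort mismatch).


well-sorted; sort = C

  (q) : A
        x_A : A
      (f x_A) : A
    (f (f x_A)) : A
    x_C : C
  (w (f (f x_A)) x_C) : C
(w (q) (w (f (f x_A)) x_C)) : C


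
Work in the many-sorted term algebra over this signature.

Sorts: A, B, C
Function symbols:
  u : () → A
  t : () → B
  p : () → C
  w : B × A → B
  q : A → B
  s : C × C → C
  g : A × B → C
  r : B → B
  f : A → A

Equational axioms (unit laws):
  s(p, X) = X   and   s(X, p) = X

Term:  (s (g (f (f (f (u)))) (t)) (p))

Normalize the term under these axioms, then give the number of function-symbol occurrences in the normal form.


1. (s (g (f (f (f (u)))) (t)) (p))  →  (g (f (f (f (u)))) (t))
normal form: (g (f (f (f (u)))) (t))

size = 6


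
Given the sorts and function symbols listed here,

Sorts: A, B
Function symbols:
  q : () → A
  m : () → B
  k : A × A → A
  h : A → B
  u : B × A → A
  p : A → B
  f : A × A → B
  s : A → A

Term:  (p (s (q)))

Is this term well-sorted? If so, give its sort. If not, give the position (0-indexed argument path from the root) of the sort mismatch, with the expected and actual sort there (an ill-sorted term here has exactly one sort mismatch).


well-sorted; sort = B

    (q) : A
  (s (q)) : A
(p (s (q))) : B


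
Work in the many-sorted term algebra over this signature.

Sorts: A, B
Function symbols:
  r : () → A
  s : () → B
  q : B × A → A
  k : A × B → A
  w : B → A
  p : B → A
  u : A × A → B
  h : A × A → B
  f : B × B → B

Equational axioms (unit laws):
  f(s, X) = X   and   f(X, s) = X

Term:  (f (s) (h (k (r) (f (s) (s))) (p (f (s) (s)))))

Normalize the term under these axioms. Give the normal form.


normal form = (h (k (r) (s)) (p (s)))

1. (f (s) (h (k (r) (f (s) (s))) (p (f (s) (s)))))  →  (h (k (r) (f (s) (s))) (p (f (s) (s))))
2. (h (k (r) (f (s) (s))) (p (f (s) (s))))  →  (h (k (r) (s)) (p (f (s) (s))))
3. (h (k (r) (s)) (p (f (s) (s))))  →  (h (k (r) (s)) (p (s)))


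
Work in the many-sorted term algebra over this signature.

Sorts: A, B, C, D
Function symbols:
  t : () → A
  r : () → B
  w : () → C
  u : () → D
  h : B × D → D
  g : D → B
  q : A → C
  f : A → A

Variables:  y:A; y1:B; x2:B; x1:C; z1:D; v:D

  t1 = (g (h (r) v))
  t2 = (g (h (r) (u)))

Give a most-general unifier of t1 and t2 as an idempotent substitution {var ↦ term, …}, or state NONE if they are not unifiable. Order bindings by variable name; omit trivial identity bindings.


{v ↦ (u)}


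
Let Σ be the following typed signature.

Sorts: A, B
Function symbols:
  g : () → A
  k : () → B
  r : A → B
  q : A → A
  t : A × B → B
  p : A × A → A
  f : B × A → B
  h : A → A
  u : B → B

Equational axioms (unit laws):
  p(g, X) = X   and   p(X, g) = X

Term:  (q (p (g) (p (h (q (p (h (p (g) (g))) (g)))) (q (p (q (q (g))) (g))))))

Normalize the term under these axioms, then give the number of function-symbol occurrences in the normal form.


1. (q (p (g) (p (h (q (p (h (p (g) (g))) (g)))) (q (p (q (q (g))) (g))))))  →  (q (p (h (q (p (h (p (g) (g))) (g)))) (q (p (q (q (g))) (g)))))
2. (q (p (h (q (p (h (p (g) (g))) (g)))) (q (p (q (q (g))) (g)))))  →  (q (p (h (q (h (p (g) (g))))) (q (p (q (q (g))) (g)))))
3. (q (p (h (q (h (p (g) (g))))) (q (p (q (q (g))) (g)))))  →  (q (p (h (q (h (g)))) (q (p (q (q (g))) (g)))))
4. (q (p (h (q (h (g)))) (q (p (q (q (g))) (g)))))  →  (q (p (h (q (h (g)))) (q (q (q (g))))))
normal form: (q (p (h (q (h (g)))) (q (q (q (g))))))

size = 10


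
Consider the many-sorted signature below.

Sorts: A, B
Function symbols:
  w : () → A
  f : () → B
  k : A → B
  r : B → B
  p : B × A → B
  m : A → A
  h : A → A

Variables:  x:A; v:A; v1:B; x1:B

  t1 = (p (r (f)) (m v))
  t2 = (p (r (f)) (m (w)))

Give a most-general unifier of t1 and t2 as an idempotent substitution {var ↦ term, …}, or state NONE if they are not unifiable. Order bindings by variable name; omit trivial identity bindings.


{v ↦ (w)}


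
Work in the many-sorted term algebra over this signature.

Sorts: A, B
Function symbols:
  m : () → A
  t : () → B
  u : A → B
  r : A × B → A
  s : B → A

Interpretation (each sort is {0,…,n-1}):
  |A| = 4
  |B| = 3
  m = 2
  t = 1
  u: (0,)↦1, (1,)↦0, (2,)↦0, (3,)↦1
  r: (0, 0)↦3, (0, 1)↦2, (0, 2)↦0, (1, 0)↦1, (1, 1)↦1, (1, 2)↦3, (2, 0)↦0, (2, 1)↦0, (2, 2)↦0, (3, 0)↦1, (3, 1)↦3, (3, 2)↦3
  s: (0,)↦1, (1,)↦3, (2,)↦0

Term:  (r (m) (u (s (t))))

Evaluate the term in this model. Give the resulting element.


value = 0

  m = 2
  t = 1
  (s (t)) = s(1,) = 3
  (u (s (t))) = u(3,) = 1
  (r (m) (u (s (t)))) = r(2, 1) = 0


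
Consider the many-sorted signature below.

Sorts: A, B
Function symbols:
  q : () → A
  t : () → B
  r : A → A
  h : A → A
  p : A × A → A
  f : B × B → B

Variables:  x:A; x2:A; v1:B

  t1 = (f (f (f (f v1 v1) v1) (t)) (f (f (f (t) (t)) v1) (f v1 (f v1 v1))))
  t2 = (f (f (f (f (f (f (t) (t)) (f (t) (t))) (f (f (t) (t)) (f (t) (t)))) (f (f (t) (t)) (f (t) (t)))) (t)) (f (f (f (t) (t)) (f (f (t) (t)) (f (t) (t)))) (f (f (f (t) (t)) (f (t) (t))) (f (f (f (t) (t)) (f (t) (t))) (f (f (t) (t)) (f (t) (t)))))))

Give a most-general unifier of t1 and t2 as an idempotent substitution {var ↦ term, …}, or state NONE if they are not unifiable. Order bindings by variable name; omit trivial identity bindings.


{v1 ↦ (f (f (t) (t)) (f (t) (t)))}


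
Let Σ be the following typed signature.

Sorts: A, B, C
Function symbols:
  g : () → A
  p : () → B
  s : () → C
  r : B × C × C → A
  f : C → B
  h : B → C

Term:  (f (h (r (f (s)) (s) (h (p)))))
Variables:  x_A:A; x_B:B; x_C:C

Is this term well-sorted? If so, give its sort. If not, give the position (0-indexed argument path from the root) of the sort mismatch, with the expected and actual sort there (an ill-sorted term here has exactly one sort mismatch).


ill-sorted at position [0, 0]: expected B, got A

        (s) : C
      (f (s)) : B
      (s) : C
        (p) : B
      (h (p)) : C
    (r (f (s)) (s) (h (p))) : A
  (h (r (f (s)) (s) (h (p)))) : ✗ arg 0 at [0, 0] has sort A, expected B


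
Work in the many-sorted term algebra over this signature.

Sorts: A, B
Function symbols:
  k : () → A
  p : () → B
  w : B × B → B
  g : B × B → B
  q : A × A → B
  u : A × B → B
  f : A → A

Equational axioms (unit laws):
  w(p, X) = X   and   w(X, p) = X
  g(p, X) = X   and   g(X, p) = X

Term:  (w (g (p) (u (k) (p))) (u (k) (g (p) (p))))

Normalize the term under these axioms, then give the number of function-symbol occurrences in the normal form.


size = 7

1. (w (g (p) (u (k) (p))) (u (k) (g (p) (p))))  →  (w (u (k) (p)) (u (k) (g (p) (p))))
2. (w (u (k) (p)) (u (k) (g (p) (p))))  →  (w (u (k) (p)) (u (k) (p)))
normal form: (w (u (k) (p)) (u (k) (p)))


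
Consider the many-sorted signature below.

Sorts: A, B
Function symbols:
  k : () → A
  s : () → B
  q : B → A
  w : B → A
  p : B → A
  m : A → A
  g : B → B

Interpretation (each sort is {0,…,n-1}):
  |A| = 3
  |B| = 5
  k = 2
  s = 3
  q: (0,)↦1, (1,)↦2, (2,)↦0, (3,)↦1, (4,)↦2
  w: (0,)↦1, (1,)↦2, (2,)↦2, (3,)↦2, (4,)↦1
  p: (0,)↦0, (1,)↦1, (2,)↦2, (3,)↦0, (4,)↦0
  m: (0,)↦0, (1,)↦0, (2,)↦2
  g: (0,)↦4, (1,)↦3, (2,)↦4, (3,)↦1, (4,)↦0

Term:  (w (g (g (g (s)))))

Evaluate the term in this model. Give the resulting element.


  s = 3
  (g (s)) = g(3,) = 1
  (g (g (s))) = g(1,) = 3
  (g (g (g (s)))) = g(3,) = 1
  (w (g (g (g (s))))) = w(1,) = 2

value = 2


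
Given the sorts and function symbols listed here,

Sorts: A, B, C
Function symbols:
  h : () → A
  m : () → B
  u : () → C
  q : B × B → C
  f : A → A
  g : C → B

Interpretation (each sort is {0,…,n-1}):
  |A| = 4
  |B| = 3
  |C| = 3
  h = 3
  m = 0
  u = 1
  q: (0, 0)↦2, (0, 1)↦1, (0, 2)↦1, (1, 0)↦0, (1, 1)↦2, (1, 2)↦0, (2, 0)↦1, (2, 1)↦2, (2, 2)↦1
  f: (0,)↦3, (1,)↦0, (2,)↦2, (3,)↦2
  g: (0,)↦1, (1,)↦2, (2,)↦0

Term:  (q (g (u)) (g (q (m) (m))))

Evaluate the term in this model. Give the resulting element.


  u = 1
  (g (u)) = g(1,) = 2
  m = 0
  m = 0
  (q (m) (m)) = q(0, 0) = 2
  (g (q (m) (m))) = g(2,) = 0
  (q (g (u)) (g (q (m) (m)))) = q(2, 0) = 1

value = 1


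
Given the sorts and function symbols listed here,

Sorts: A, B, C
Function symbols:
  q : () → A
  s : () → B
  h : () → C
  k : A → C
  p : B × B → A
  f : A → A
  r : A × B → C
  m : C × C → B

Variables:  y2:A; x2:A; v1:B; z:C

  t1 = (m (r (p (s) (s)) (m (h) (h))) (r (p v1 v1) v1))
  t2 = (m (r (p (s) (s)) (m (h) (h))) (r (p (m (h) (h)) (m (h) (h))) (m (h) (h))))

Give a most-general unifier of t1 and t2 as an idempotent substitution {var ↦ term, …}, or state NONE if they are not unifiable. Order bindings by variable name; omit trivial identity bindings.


{v1 ↦ (m (h) (h))}


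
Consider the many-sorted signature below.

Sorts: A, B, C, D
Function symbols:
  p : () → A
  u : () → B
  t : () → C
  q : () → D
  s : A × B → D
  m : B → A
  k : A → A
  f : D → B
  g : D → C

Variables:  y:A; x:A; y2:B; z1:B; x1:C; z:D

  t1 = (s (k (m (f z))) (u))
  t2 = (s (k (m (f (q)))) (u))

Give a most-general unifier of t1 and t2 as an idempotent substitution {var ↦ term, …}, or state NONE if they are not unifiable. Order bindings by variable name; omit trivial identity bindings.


{z ↦ (q)}


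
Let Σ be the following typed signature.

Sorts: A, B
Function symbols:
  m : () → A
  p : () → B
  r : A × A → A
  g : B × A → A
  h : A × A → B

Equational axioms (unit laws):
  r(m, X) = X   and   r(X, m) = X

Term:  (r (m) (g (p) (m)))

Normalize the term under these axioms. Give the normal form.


1. (r (m) (g (p) (m)))  →  (g (p) (m))

normal form = (g (p) (m))


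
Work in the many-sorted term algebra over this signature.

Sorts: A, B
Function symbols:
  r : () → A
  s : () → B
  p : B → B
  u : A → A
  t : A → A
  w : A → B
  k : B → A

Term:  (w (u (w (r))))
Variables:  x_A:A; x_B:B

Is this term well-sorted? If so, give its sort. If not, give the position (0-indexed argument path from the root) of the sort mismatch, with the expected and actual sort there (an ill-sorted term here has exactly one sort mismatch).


      (r) : A
    (w (r)) : B
  (u (w (r))) : ✗ arg 0 at [0, 0] has sort B, expected A

ill-sorted at position [0, 0]: expected A, got B


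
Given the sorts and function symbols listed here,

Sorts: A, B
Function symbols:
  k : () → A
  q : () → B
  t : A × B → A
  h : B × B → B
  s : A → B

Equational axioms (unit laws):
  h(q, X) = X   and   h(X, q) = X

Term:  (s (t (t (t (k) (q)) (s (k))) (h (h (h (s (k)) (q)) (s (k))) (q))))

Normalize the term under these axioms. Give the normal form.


normal form = (s (t (t (t (k) (q)) (s (k))) (h (s (k)) (s (k)))))

1. (s (t (t (t (k) (q)) (s (k))) (h (h (h (s (k)) (q)) (s (k))) (q))))  →  (s (t (t (t (k) (q)) (s (k))) (h (h (s (k)) (q)) (s (k)))))
2. (s (t (t (t (k) (q)) (s (k))) (h (h (s (k)) (q)) (s (k)))))  →  (s (t (t (t (k) (q)) (s (k))) (h (s (k)) (s (k)))))


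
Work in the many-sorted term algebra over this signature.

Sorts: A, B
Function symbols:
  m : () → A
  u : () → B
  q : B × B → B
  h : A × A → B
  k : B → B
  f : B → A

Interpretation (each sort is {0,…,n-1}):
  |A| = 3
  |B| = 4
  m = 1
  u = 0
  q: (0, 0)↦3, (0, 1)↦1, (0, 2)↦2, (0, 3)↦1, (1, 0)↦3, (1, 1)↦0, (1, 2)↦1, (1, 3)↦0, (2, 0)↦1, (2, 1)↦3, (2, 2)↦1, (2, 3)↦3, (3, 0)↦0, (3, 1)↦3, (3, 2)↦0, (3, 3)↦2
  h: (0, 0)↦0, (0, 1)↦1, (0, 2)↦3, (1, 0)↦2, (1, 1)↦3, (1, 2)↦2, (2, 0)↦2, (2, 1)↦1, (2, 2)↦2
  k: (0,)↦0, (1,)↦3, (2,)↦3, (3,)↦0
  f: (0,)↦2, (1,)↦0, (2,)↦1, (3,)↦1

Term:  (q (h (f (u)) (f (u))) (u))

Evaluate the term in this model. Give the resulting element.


value = 1

  u = 0
  (f (u)) = f(0,) = 2
  u = 0
  (f (u)) = f(0,) = 2
  (h (f (u)) (f (u))) = h(2, 2) = 2
  u = 0
  (q (h (f (u)) (f (u))) (u)) = q(2, 0) = 1


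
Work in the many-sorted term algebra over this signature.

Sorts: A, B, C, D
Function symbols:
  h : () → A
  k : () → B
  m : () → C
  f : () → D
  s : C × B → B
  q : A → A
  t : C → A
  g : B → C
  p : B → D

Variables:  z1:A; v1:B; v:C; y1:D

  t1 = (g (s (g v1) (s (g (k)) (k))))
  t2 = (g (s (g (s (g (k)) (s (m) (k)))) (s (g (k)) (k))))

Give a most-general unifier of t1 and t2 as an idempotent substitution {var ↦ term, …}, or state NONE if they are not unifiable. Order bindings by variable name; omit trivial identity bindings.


{v1 ↦ (s (g (k)) (s (m) (k)))}


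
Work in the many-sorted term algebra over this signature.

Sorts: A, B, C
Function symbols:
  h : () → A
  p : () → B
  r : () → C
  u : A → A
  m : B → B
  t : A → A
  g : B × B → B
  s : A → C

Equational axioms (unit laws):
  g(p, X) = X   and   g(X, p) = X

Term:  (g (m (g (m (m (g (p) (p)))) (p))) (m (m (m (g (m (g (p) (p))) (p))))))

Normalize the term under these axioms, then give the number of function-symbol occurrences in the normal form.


size = 10

1. (g (m (g (m (m (g (p) (p)))) (p))) (m (m (m (g (m (g (p) (p))) (p))))))  →  (g (m (m (m (g (p) (p))))) (m (m (m (g (m (g (p) (p))) (p))))))
2. (g (m (m (m (g (p) (p))))) (m (m (m (g (m (g (p) (p))) (p))))))  →  (g (m (m (m (p)))) (m (m (m (g (m (g (p) (p))) (p))))))
3. (g (m (m (m (p)))) (m (m (m (g (m (g (p) (p))) (p))))))  →  (g (m (m (m (p)))) (m (m (m (m (g (p) (p)))))))
4. (g (m (m (m (p)))) (m (m (m (m (g (p) (p)))))))  →  (g (m (m (m (p)))) (m (m (m (m (p))))))
normal form: (g (m (m (m (p)))) (m (m (m (m (p))))))


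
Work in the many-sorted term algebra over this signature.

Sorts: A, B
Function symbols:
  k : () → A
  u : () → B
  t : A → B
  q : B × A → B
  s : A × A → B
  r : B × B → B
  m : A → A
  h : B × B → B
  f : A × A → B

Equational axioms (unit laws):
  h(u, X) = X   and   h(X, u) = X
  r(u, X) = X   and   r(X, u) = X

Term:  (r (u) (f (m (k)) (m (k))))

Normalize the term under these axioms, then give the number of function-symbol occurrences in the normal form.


1. (r (u) (f (m (k)) (m (k))))  →  (f (m (k)) (m (k)))
normal form: (f (m (k)) (m (k)))

size = 5


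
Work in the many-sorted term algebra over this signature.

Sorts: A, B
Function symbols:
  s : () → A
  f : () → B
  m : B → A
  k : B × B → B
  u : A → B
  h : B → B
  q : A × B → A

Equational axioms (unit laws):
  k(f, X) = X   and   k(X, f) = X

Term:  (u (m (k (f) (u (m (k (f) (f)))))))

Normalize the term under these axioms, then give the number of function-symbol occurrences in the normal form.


size = 5

1. (u (m (k (f) (u (m (k (f) (f)))))))  →  (u (m (u (m (k (f) (f))))))
2. (u (m (u (m (k (f) (f))))))  →  (u (m (u (m (f)))))
normal form: (u (m (u (m (f)))))


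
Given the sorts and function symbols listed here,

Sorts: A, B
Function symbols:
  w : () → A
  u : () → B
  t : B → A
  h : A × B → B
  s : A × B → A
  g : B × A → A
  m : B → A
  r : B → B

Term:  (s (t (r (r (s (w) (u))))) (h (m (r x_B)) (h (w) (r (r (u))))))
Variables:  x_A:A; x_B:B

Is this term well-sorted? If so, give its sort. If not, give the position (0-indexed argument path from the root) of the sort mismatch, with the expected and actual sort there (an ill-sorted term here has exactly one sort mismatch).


          (w) : A
          (u) : B
        (s (w) (u)) : A
      (r (s (w) (u))) : ✗ arg 0 at [0, 0, 0, 0] has sort A, expected B
        x_B : B
      (r x_B) : B
    (m (r x_B)) : A
      (w) : A
          (u) : B
        (r (u)) : B
      (r (r (u))) : B
    (h (w) (r (r (u)))) : B
  (h (m (r x_B)) (h (w) (r (r (u))))) : B

ill-sorted at position [0, 0, 0, 0]: expected B, got A


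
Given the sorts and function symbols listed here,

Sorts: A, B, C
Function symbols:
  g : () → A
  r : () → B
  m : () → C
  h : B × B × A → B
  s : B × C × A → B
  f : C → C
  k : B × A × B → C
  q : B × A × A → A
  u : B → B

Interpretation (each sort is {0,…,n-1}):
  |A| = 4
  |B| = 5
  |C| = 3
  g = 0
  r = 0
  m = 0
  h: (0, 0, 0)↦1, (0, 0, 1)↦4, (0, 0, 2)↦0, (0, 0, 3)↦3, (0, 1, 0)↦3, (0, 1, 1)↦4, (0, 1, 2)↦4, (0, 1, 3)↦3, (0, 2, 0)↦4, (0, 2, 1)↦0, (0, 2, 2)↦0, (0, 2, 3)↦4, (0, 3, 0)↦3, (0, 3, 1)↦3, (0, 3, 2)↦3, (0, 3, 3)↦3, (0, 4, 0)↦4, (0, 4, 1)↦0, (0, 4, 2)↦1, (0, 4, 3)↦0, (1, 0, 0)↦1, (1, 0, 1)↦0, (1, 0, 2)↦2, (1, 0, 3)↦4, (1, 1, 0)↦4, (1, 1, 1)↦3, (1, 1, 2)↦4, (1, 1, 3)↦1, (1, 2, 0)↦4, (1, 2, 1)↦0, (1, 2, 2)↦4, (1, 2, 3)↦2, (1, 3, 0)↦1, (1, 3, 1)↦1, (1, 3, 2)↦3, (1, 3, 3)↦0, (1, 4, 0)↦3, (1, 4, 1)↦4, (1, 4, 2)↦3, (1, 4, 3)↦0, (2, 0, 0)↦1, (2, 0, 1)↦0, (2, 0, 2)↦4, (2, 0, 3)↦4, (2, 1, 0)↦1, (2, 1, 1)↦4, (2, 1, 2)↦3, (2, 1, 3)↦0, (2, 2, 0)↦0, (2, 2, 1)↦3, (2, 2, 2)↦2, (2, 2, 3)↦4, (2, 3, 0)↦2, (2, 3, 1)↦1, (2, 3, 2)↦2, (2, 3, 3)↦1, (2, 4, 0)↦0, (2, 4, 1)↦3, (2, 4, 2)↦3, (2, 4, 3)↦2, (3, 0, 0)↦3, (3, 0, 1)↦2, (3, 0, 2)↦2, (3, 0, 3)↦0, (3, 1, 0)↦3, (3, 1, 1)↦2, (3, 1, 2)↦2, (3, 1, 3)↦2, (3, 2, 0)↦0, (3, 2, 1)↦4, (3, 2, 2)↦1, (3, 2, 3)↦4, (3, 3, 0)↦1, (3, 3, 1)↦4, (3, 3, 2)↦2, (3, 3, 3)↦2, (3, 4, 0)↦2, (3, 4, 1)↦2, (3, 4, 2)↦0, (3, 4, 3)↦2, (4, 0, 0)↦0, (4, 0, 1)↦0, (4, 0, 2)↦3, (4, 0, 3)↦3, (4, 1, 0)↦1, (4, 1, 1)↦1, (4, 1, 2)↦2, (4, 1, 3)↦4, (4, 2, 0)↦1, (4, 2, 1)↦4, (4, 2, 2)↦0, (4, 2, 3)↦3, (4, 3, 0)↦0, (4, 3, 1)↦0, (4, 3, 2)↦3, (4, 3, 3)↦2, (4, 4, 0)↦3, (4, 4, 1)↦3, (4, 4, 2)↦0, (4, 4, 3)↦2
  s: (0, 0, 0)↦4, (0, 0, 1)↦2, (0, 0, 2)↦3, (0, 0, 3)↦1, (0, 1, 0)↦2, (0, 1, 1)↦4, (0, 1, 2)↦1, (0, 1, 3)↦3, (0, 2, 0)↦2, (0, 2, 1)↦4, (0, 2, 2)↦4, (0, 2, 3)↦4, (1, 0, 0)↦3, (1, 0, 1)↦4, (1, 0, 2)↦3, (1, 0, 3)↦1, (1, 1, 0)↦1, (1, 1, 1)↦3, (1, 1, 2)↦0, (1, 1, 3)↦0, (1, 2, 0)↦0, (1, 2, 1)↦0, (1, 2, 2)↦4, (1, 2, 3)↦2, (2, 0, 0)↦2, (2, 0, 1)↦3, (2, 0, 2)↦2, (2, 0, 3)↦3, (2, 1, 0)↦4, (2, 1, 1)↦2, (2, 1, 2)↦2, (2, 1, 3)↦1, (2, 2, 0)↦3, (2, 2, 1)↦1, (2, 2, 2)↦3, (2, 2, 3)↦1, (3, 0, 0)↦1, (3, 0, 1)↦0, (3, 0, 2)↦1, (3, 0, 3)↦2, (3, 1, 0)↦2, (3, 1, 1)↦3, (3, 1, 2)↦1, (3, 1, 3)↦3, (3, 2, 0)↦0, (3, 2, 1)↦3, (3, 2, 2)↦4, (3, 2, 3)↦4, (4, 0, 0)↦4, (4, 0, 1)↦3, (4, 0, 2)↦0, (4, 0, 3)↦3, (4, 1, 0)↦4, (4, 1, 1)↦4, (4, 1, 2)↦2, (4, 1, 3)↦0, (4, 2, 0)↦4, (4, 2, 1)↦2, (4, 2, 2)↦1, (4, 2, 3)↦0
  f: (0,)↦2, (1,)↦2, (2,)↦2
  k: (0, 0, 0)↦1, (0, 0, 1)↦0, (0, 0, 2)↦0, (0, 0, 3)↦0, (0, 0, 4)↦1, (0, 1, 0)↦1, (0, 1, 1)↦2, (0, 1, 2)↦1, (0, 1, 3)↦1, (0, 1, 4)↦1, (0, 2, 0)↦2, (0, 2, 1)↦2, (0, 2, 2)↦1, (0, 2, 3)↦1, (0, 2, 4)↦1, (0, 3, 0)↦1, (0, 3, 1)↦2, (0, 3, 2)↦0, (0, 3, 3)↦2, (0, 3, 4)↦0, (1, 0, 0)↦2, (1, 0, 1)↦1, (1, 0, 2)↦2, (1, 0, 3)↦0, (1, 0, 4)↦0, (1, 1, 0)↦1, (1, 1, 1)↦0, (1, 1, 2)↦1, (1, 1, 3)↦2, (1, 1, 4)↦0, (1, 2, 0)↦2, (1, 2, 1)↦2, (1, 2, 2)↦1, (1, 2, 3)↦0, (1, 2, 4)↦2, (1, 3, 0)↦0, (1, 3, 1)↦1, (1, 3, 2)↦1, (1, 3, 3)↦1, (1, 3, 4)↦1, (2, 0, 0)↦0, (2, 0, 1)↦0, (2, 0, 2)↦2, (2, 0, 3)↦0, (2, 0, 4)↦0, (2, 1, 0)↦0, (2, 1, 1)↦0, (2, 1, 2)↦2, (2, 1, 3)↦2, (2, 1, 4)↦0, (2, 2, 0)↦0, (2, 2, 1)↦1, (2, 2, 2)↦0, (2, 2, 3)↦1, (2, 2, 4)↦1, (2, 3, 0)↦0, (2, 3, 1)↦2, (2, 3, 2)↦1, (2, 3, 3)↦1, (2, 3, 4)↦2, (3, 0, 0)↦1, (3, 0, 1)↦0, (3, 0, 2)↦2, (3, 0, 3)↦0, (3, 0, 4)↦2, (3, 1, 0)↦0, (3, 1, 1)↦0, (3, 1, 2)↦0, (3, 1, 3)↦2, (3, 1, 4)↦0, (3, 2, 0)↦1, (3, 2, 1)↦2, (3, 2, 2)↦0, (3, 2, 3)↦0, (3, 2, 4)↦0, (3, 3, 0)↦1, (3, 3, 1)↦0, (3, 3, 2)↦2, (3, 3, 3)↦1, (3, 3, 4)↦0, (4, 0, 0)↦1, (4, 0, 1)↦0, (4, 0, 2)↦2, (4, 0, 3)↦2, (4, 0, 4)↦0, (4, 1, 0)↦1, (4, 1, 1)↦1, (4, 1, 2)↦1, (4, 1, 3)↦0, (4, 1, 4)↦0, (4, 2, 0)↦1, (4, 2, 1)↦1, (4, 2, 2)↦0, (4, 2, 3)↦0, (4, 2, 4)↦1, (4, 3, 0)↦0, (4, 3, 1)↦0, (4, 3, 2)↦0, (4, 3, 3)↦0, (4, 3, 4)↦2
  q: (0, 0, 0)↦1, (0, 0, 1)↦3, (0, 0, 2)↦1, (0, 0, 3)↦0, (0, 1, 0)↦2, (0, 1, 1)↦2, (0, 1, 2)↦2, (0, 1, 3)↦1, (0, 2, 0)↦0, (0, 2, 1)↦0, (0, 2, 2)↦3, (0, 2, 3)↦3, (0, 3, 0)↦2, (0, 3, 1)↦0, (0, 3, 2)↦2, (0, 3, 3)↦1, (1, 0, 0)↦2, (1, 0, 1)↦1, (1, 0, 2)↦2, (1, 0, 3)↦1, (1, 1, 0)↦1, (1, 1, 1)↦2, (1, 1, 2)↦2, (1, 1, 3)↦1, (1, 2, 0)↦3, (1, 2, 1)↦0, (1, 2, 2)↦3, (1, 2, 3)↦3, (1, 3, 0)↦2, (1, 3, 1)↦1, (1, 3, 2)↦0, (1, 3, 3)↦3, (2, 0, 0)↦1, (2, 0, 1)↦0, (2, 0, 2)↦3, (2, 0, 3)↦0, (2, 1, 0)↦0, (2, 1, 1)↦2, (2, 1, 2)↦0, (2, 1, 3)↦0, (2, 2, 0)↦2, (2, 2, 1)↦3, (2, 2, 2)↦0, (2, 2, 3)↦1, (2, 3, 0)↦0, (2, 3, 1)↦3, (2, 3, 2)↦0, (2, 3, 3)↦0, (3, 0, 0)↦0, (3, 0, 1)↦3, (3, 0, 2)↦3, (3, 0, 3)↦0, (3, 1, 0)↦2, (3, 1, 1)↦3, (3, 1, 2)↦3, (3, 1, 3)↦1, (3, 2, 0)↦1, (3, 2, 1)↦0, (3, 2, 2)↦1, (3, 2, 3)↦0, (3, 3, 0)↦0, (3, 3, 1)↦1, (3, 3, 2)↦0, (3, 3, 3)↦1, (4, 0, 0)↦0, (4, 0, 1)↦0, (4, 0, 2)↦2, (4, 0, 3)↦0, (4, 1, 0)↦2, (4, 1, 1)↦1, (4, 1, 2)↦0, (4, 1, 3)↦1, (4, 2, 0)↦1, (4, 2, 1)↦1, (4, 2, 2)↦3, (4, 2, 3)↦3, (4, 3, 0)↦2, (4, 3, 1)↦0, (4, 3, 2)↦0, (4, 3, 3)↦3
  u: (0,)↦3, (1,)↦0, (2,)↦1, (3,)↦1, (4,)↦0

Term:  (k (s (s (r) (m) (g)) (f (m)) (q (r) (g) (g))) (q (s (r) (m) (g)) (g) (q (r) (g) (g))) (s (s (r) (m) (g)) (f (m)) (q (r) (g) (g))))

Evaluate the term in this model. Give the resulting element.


  r = 0
  m = 0
  g = 0
  (s (r) (m) (g)) = s(0, 0, 0) = 4
  m = 0
  (f (m)) = f(0,) = 2
  r = 0
  g = 0
  g = 0
  (q (r) (g) (g)) = q(0, 0, 0) = 1
  (s (s (r) (m) (g)) (f (m)) (q (r) (g) (g))) = s(4, 2, 1) = 2
  r = 0
  m = 0
  g = 0
  (s (r) (m) (g)) = s(0, 0, 0) = 4
  g = 0
  r = 0
  g = 0
  g = 0
  (q (r) (g) (g)) = q(0, 0, 0) = 1
  (q (s (r) (m) (g)) (g) (q (r) (g) (g))) = q(4, 0, 1) = 0
  r = 0
  m = 0
  g = 0
  (s (r) (m) (g)) = s(0, 0, 0) = 4
  m = 0
  (f (m)) = f(0,) = 2
  r = 0
  g = 0
  g = 0
  (q (r) (g) (g)) = q(0, 0, 0) = 1
  (s (s (r) (m) (g)) (f (m)) (q (r) (g) (g))) = s(4, 2, 1) = 2
  (k (s (s (r) (m) (g)) (f (m)) (q (r) (g) (g))) (q (s (r) (m) (g)) (g) (q (r) (g) (g))) (s (s (r) (m) (g)) (f (m)) (q (r) (g) (g)))) = k(2, 0, 2) = 2

value = 2


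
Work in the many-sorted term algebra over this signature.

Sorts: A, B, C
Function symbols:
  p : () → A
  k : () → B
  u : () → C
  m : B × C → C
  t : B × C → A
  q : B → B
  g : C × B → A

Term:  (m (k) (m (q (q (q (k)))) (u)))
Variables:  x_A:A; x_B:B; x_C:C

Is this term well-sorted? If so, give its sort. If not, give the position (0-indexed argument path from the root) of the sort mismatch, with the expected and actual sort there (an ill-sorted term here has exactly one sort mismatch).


  (k) : B
          (k) : B
        (q (k)) : B
      (q (q (k))) : B
    (q (q (q (k)))) : B
    (u) : C
  (m (q (q (q (k)))) (u)) : C
(m (k) (m (q (q (q (k)))) (u))) : C

well-sorted; sort = C


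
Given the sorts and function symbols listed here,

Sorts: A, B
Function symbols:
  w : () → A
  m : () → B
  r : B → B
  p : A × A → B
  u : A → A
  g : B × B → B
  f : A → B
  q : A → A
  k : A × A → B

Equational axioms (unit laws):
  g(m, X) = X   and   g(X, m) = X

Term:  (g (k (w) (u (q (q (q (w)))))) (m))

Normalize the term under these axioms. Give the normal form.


1. (g (k (w) (u (q (q (q (w)))))) (m))  →  (k (w) (u (q (q (q (w))))))

normal form = (k (w) (u (q (q (q (w))))))


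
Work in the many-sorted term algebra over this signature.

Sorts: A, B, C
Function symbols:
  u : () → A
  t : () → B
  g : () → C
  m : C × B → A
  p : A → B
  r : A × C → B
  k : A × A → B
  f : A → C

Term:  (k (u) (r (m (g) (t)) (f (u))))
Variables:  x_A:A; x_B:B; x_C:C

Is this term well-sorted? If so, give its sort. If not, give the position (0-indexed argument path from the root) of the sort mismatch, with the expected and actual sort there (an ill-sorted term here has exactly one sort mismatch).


  (u) : A
      (g) : C
      (t) : B
    (m (g) (t)) : A
      (u) : A
    (f (u)) : C
  (r (m (g) (t)) (f (u))) : B
(k (u) (r (m (g) (t)) (f (u)))) : ✗ arg 1 at [1] has sort B, expected A

ill-sorted at position [1]: expected A, got B


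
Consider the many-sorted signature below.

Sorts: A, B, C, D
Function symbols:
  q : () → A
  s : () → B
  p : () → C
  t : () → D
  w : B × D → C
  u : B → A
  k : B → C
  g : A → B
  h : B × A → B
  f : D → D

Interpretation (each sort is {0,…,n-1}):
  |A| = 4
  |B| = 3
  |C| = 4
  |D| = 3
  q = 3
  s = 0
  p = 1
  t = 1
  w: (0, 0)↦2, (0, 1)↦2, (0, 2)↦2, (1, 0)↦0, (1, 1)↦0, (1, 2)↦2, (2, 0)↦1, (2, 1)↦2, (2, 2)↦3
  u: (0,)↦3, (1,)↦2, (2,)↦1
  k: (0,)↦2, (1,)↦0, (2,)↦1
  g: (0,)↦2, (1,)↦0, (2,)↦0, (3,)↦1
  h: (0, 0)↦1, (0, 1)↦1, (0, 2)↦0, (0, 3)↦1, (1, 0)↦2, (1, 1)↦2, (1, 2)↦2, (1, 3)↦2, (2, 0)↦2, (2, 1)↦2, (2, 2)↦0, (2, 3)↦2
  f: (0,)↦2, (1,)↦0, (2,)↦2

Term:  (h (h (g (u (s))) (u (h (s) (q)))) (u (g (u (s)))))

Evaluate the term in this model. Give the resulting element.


  s = 0
  (u (s)) = u(0,) = 3
  (g (u (s))) = g(3,) = 1
  s = 0
  q = 3
  (h (s) (q)) = h(0, 3) = 1
  (u (h (s) (q))) = u(1,) = 2
  (h (g (u (s))) (u (h (s) (q)))) = h(1, 2) = 2
  s = 0
  (u (s)) = u(0,) = 3
  (g (u (s))) = g(3,) = 1
  (u (g (u (s)))) = u(1,) = 2
  (h (h (g (u (s))) (u (h (s) (q)))) (u (g (u (s))))) = h(2, 2) = 0

value = 0


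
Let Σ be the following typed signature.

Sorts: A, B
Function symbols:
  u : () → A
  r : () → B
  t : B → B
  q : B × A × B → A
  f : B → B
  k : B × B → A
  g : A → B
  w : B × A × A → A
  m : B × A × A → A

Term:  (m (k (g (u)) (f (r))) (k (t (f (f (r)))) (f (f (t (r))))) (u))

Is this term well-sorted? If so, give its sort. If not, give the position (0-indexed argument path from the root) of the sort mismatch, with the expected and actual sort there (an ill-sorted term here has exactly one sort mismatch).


ill-sorted at position [0]: expected B, got A

      (u) : A
    (g (u)) : B
      (r) : B
    (f (r)) : B
  (k (g (u)) (f (r))) : A
          (r) : B
        (f (r)) : B
      (f (f (r))) : B
    (t (f (f (r)))) : B
          (r) : B
        (t (r)) : B
      (f (t (r))) : B
    (f (f (t (r)))) : B
  (k (t (f (f (r)))) (f (f (t (r))))) : A
  (u) : A
(m (k (g (u)) (f (r))) (k (t (f (f (r)))) (f (f (t (r))))) (u)) : ✗ arg 0 at [0] has sort A, expected B


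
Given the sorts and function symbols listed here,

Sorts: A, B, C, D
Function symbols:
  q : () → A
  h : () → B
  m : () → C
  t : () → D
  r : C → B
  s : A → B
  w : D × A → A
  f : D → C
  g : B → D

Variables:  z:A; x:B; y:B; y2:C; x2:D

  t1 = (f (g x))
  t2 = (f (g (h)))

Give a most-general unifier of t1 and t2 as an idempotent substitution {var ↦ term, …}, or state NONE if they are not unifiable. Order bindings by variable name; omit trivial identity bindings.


{x ↦ (h)}


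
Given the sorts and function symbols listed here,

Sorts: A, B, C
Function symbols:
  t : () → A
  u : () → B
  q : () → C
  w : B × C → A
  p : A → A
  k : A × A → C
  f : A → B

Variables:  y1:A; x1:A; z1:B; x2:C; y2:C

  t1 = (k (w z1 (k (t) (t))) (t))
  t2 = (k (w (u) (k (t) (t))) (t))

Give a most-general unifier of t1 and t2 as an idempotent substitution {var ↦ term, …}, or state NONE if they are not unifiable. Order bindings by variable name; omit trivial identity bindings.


{z1 ↦ (u)}


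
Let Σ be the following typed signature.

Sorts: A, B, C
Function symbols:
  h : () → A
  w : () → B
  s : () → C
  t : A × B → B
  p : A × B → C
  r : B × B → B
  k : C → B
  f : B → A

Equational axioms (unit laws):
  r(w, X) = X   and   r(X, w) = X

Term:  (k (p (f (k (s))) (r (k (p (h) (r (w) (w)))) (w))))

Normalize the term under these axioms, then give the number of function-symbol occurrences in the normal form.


size = 9

1. (k (p (f (k (s))) (r (k (p (h) (r (w) (w)))) (w))))  →  (k (p (f (k (s))) (k (p (h) (r (w) (w))))))
2. (k (p (f (k (s))) (k (p (h) (r (w) (w))))))  →  (k (p (f (k (s))) (k (p (h) (w)))))
normal form: (k (p (f (k (s))) (k (p (h) (w)))))


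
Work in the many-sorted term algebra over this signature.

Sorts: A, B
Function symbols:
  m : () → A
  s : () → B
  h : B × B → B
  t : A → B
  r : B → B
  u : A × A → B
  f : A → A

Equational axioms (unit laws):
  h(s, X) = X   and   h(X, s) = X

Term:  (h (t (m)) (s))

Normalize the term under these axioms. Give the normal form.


1. (h (t (m)) (s))  →  (t (m))

normal form = (t (m))


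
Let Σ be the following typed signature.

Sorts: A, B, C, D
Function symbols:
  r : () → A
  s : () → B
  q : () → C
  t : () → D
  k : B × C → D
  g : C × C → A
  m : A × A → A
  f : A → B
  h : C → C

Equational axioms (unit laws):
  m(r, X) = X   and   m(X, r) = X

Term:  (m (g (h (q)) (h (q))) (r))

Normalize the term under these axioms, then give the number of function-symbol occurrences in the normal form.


size = 5

1. (m (g (h (q)) (h (q))) (r))  →  (g (h (q)) (h (q)))
normal form: (g (h (q)) (h (q)))


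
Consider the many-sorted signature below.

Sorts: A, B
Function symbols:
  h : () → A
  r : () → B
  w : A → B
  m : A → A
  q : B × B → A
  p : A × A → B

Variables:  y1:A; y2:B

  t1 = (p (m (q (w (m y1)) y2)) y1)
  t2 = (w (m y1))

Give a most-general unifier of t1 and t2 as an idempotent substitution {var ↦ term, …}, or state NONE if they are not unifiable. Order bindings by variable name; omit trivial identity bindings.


head clash or occurs-check failure — not unifiable

NONE (not unifiable)


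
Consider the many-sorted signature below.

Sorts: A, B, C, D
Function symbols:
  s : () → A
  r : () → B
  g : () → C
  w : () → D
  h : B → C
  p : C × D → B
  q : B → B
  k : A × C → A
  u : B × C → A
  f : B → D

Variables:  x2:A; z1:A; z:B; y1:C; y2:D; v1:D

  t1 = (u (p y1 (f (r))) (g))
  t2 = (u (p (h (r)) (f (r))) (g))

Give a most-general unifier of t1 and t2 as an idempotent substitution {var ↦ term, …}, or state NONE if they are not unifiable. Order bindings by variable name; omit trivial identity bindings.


{y1 ↦ (h (r))}


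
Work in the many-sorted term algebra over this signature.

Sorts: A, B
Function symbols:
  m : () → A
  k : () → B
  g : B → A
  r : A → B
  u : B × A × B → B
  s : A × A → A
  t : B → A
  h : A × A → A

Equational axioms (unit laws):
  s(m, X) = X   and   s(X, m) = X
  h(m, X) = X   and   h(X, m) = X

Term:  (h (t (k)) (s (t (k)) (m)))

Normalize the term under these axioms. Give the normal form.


normal form = (h (t (k)) (t (k)))

1. (h (t (k)) (s (t (k)) (m)))  →  (h (t (k)) (t (k)))


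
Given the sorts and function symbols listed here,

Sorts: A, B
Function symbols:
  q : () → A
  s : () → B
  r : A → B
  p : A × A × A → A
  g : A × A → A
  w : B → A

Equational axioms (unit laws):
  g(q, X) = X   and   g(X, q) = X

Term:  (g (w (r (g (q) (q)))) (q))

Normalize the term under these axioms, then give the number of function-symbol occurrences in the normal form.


1. (g (w (r (g (q) (q)))) (q))  →  (w (r (g (q) (q))))
2. (w (r (g (q) (q))))  →  (w (r (q)))
normal form: (w (r (q)))

size = 3


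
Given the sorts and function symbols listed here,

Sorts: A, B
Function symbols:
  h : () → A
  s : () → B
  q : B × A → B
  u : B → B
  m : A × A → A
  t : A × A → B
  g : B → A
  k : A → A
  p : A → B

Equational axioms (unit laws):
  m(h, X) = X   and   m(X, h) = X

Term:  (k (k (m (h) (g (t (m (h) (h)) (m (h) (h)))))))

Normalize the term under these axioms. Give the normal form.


normal form = (k (k (g (t (h) (h)))))

1. (k (k (m (h) (g (t (m (h) (h)) (m (h) (h)))))))  →  (k (k (g (t (m (h) (h)) (m (h) (h))))))
2. (k (k (g (t (m (h) (h)) (m (h) (h))))))  →  (k (k (g (t (h) (m (h) (h))))))
3. (k (k (g (t (h) (m (h) (h))))))  →  (k (k (g (t (h) (h)))))


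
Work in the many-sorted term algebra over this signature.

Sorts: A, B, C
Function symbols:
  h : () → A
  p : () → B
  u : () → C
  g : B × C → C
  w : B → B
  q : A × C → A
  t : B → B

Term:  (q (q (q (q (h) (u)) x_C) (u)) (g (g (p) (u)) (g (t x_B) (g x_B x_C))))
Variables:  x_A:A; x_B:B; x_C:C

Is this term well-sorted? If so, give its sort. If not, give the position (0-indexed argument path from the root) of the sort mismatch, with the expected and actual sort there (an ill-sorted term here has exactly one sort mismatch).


        (h) : A
        (u) : C
      (q (h) (u)) : A
      x_C : C
    (q (q (h) (u)) x_C) : A
    (u) : C
  (q (q (q (h) (u)) x_C) (u)) : A
      (p) : B
      (u) : C
    (g (p) (u)) : C
        x_B : B
      (t x_B) : B
        x_B : B
        x_C : C
      (g x_B x_C) : C
    (g (t x_B) (g x_B x_C)) : C
  (g (g (p) (u)) (g (t x_B) (g x_B x_C))) : ✗ arg 0 at [1, 0] has sort C, expected B

ill-sorted at position [1, 0]: expected B, got C


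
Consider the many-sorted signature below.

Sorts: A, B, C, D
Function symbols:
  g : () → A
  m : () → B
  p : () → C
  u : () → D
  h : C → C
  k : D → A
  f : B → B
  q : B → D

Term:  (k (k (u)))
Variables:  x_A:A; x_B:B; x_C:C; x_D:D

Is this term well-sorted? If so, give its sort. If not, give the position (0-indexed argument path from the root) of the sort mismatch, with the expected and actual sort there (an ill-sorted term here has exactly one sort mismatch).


    (u) : D
  (k (u)) : A
(k (k (u))) : ✗ arg 0 at [0] has sort A, expected D

ill-sorted at position [0]: expected D, got A


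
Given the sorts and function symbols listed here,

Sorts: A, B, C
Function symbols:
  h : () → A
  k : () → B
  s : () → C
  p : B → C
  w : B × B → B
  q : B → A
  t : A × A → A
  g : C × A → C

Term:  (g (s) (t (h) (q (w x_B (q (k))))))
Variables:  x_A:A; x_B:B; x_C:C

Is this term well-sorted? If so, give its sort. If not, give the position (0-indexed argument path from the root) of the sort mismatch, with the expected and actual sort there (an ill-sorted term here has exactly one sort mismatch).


ill-sorted at position [1, 1, 0, 1]: expected B, got A

  (s) : C
    (h) : A
        x_B : B
          (k) : B
        (q (k)) : A
      (w x_B (q (k))) : ✗ arg 1 at [1, 1, 0, 1] has sort A, expected B
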